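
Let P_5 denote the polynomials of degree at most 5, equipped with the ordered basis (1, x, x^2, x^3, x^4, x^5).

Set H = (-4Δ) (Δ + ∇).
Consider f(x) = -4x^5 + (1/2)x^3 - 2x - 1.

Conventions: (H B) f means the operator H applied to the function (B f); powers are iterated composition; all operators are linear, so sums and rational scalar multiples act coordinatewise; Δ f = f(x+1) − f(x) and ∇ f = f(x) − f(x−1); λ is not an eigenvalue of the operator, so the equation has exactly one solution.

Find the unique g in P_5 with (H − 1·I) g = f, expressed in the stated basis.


g(x) = 4x^5 - (1281/2)x^3 - 960x^2 + 29466x + 30253

write g with unknown coordinates in the stated basis and equate coefficients in (H − 1·I) g = f
solving from the highest basis element down gives g = 4x^5 - (1281/2)x^3 - 960x^2 + 29466x + 30253
check: H g = -640x^3 - 960x^2 + 29464x + 30252
so H g − 1·g = -4x^5 + (1/2)x^3 - 2x - 1 = f ✓


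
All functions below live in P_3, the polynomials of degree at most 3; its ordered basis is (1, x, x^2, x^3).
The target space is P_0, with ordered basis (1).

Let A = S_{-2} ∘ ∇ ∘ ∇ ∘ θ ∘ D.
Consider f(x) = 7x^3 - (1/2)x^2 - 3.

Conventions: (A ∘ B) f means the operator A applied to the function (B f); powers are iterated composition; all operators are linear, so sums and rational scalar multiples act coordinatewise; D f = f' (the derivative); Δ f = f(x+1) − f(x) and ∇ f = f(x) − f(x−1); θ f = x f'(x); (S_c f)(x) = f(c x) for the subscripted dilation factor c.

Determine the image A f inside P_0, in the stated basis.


the result is g(x) = 84

D f = 21x^2 - x
θ D f = 42x^2 - x
∇ θ D f = 84x - 43
∇ ∇ θ D f = 84
S_{-2} (∇ ∘ ∇ ∘ θ) D f = 84


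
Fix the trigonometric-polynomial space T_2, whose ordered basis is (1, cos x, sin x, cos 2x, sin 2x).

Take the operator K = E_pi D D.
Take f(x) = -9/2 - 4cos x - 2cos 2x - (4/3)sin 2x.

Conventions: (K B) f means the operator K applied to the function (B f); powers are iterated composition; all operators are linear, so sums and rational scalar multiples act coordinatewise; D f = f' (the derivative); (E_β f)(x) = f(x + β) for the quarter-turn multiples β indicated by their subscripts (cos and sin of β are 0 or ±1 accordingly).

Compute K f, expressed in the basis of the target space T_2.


D f = 4sin x - (8/3)cos 2x + 4sin 2x
D D f = 4cos x + 8cos 2x + (16/3)sin 2x
E_pi D D f = -4cos x + 8cos 2x + (16/3)sin 2x

the result is g(x) = -4cos x + 8cos 2x + (16/3)sin 2x


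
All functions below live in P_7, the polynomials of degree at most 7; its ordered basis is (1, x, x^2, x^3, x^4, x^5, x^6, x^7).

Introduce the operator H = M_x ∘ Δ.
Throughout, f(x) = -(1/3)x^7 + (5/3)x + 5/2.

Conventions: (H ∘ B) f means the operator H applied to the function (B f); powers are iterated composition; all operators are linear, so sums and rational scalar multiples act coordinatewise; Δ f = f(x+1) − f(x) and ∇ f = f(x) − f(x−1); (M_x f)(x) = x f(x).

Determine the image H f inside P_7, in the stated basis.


the image equals g(x) = -(7/3)x^7 - 7x^6 - (35/3)x^5 - (35/3)x^4 - 7x^3 - (7/3)x^2 + (4/3)x

Δ f = -(7/3)x^6 - 7x^5 - (35/3)x^4 - (35/3)x^3 - 7x^2 - (7/3)x + 4/3
M_x Δ f = -(7/3)x^7 - 7x^6 - (35/3)x^5 - (35/3)x^4 - 7x^3 - (7/3)x^2 + (4/3)x


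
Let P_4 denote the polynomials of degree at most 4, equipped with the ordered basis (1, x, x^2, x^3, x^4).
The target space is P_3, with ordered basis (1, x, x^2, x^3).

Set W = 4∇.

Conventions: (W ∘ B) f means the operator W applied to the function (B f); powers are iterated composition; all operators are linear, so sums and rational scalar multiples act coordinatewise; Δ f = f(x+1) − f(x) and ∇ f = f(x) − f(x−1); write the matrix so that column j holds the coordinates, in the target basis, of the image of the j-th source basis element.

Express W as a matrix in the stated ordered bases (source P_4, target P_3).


the matrix is [[0, 4, -4, 4, -4]; [0, 0, 8, -12, 16]; [0, 0, 0, 12, -24]; [0, 0, 0, 0, 16]] (rows listed top to bottom)

image of 1: 0
image of x: 4
image of x^2: 8x - 4
image of x^3: 12x^2 - 12x + 4
image of x^4: 16x^3 - 24x^2 + 16x - 4
each image's coordinates form column j of the matrix


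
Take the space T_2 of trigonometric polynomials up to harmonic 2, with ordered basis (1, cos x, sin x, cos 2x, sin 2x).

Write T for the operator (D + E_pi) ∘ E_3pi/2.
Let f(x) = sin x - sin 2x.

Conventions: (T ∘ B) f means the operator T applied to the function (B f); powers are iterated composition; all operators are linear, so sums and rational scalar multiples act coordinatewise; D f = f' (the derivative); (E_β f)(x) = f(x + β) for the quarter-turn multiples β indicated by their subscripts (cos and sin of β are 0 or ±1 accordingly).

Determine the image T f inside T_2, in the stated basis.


E_3pi/2 f = -cos x + sin 2x
D E_3pi/2 f = sin x + 2cos 2x
E_pi E_3pi/2 f = cos x + sin 2x
(D + E_pi) E_3pi/2 f = cos x + sin x + 2cos 2x + sin 2x

g(x) = cos x + sin x + 2cos 2x + sin 2x


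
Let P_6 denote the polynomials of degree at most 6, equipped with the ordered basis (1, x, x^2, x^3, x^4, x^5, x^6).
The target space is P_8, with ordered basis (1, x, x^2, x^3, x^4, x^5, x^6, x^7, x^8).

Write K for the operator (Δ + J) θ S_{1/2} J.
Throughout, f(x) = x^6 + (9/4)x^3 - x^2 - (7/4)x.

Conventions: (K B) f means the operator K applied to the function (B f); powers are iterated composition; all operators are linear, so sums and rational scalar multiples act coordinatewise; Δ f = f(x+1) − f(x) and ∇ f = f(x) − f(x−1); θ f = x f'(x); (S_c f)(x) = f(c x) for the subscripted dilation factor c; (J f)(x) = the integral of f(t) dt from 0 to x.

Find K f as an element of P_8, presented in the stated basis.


J f = (1/7)x^7 + (9/16)x^4 - (1/3)x^3 - (7/8)x^2
S_{1/2} J f = (1/896)x^7 + (9/256)x^4 - (1/24)x^3 - (7/32)x^2
θ S_{1/2} J f = (1/128)x^7 + (9/64)x^4 - (1/8)x^3 - (7/16)x^2
Δ (θ S_{1/2} J) f = (7/128)x^6 + (21/128)x^5 + (35/128)x^4 + (107/128)x^3 + (81/128)x^2 - (81/128)x - 53/128
J (θ S_{1/2} J) f = (1/1024)x^8 + (9/320)x^5 - (1/32)x^4 - (7/48)x^3
(Δ + J) (θ S_{1/2} J) f = (1/1024)x^8 + (7/128)x^6 + (123/640)x^5 + (31/128)x^4 + (265/384)x^3 + (81/128)x^2 - (81/128)x - 53/128

the result is g(x) = (1/1024)x^8 + (7/128)x^6 + (123/640)x^5 + (31/128)x^4 + (265/384)x^3 + (81/128)x^2 - (81/128)x - 53/128


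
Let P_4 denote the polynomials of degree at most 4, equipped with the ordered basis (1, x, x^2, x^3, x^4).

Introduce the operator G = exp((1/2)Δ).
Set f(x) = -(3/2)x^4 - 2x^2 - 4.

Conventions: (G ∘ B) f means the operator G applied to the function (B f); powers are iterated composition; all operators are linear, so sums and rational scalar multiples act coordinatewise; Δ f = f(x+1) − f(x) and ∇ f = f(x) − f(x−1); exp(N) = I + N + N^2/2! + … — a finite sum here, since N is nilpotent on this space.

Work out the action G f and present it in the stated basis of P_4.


order-1 term: -3x^3 - (9/2)x^2 - 5x - 7/4
order-2 term: -(9/4)x^2 - (9/2)x - 25/8
order-3 term: -(3/4)x - 9/8
order-4 term: -3/32
the series for exp((1/2)Δ) f terminates at order 4
exp((1/2)Δ) f = -(3/2)x^4 - 3x^3 - (35/4)x^2 - (41/4)x - 323/32

the image equals g(x) = -(3/2)x^4 - 3x^3 - (35/4)x^2 - (41/4)x - 323/32


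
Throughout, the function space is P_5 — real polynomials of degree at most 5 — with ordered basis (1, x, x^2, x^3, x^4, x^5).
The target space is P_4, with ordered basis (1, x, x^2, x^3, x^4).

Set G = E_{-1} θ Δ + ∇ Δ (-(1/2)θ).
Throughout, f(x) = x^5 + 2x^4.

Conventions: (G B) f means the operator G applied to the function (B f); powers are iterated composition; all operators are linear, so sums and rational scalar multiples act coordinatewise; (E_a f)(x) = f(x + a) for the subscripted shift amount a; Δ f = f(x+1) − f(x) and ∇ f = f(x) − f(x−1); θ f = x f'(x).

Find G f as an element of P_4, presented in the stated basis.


Δ f = 5x^4 + 18x^3 + 22x^2 + 13x + 3
θ Δ f = 20x^4 + 54x^3 + 44x^2 + 13x
E_{-1} θ Δ f = 20x^4 - 26x^3 + 2x^2 + 7x - 3
θ f = 5x^5 + 8x^4
(-(1/2)θ) f = -(5/2)x^5 - 4x^4
Δ (-(1/2)θ) f = -(25/2)x^4 - 41x^3 - 49x^2 - (57/2)x - 13/2
∇ Δ (-(1/2)θ) f = -50x^3 - 48x^2 - 25x - 8
(E_{-1} θ Δ + ∇ Δ (-(1/2)θ)) f = 20x^4 - 76x^3 - 46x^2 - 18x - 11

the result is g(x) = 20x^4 - 76x^3 - 46x^2 - 18x - 11


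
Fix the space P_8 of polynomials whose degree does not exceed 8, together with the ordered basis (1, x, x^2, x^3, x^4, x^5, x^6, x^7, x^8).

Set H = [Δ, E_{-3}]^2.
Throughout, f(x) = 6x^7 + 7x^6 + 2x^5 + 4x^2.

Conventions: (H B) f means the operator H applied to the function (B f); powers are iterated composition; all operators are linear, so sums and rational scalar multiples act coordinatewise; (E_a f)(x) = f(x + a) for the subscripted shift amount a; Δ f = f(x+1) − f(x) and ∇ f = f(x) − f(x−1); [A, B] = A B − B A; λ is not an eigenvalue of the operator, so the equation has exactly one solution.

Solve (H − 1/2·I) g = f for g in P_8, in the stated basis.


write g with unknown coordinates in the stated basis and equate coefficients in (H − 1/2·I) g = f
solving from the highest basis element down gives g = -12x^7 - 14x^6 - 4x^5 - 8x^2
check: H g = 0
so H g − 1/2·g = 6x^7 + 7x^6 + 2x^5 + 4x^2 = f ✓

the result is g(x) = -12x^7 - 14x^6 - 4x^5 - 8x^2


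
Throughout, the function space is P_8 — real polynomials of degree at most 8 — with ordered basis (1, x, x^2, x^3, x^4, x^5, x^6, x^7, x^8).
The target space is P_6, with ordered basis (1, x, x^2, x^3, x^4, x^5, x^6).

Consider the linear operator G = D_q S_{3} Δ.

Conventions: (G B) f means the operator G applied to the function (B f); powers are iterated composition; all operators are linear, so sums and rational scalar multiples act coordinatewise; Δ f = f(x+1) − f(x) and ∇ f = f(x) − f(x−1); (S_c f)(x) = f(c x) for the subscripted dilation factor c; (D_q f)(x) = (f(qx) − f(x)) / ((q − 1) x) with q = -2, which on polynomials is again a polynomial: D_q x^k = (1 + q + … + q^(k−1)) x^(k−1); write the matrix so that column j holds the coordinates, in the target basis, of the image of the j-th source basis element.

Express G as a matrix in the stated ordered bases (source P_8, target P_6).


image of 1: 0
image of x: 0
image of x^2: 6
image of x^3: -27x + 9
image of x^4: 324x^2 - 54x + 12
image of x^5: -2025x^3 + 810x^2 - 90x + 15
image of x^6: 16038x^4 - 6075x^3 + 1620x^2 - 135x + 18
image of x^7: -107163x^5 + 56133x^4 - 14175x^3 + 2835x^2 - 189x + 21
image of x^8: 752328x^6 - 428652x^5 + 149688x^4 - 28350x^3 + 4536x^2 - 252x + 24
each image's coordinates form column j of the matrix

the matrix is [[0, 0, 6, 9, 12, 15, 18, 21, 24]; [0, 0, 0, -27, -54, -90, -135, -189, -252]; [0, 0, 0, 0, 324, 810, 1620, 2835, 4536]; [0, 0, 0, 0, 0, -2025, -6075, -14175, -28350]; [0, 0, 0, 0, 0, 0, 16038, 56133, 149688]; [0, 0, 0, 0, 0, 0, 0, -107163, -428652]; [0, 0, 0, 0, 0, 0, 0, 0, 752328]] (rows listed top to bottom)


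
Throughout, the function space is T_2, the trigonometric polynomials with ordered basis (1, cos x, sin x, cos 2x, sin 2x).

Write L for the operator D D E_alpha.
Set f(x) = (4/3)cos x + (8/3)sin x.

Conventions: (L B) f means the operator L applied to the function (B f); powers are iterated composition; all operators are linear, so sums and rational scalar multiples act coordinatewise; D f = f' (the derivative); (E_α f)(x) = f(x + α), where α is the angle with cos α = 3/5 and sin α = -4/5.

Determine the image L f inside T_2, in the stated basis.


g(x) = (4/3)cos x - (8/3)sin x

E_alpha f = -(4/3)cos x + (8/3)sin x
D E_alpha f = (8/3)cos x + (4/3)sin x
D (D E_alpha) f = (4/3)cos x - (8/3)sin x


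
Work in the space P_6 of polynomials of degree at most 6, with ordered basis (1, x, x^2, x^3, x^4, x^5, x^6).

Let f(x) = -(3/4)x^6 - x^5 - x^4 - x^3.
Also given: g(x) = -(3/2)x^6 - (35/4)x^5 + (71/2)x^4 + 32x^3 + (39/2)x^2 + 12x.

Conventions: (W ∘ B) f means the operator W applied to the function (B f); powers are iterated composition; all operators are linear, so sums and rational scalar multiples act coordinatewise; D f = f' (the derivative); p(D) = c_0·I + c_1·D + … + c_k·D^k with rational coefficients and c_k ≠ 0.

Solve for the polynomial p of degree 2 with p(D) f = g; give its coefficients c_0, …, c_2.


D^0 f = -(3/4)x^6 - x^5 - x^4 - x^3
D^1 f = -(9/2)x^5 - 5x^4 - 4x^3 - 3x^2
D^2 f = -(45/2)x^4 - 20x^3 - 12x^2 - 6x
matching coefficients of g against c_0 f + c_1 Df + … from the top degree down determines the c_i
solution: c_0 = 2, c_1 = 3/2, c_2 = -2

c_0 = 2, c_1 = 3/2, c_2 = -2


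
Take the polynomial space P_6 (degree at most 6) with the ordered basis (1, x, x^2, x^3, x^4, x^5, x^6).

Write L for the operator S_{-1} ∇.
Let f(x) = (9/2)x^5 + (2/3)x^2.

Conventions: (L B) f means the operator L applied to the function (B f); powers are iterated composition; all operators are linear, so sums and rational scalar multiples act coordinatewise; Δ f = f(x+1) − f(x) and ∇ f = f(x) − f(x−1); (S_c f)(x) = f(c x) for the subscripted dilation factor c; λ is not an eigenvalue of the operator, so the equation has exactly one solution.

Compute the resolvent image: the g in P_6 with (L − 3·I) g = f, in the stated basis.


write g with unknown coordinates in the stated basis and equate coefficients in (L − 3·I) g = f
solving from the highest basis element down gives g = -(3/2)x^5 - (5/2)x^4 - (5/3)x^3 - (17/9)x^2 + (23/54)x + 89/162
check: L g = -(15/2)x^4 - 5x^3 - 5x^2 + (23/18)x + 89/54
so L g − 3·g = (9/2)x^5 + (2/3)x^2 = f ✓

the image equals g(x) = -(3/2)x^5 - (5/2)x^4 - (5/3)x^3 - (17/9)x^2 + (23/54)x + 89/162


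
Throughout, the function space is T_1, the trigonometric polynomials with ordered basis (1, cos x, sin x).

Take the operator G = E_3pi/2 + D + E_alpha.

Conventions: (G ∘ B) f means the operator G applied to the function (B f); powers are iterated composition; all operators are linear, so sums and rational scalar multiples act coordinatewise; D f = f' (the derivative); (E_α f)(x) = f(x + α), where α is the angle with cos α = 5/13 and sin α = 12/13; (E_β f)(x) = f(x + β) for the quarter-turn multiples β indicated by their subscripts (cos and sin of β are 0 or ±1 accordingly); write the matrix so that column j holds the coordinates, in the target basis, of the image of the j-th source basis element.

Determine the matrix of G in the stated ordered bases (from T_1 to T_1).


the matrix is [[2, 0, 0]; [0, 5/13, 12/13]; [0, -12/13, 5/13]] (rows listed top to bottom)

image of 1: 2
image of cos x: (5/13)cos x - (12/13)sin x
image of sin x: (12/13)cos x + (5/13)sin x
each image's coordinates form column j of the matrix


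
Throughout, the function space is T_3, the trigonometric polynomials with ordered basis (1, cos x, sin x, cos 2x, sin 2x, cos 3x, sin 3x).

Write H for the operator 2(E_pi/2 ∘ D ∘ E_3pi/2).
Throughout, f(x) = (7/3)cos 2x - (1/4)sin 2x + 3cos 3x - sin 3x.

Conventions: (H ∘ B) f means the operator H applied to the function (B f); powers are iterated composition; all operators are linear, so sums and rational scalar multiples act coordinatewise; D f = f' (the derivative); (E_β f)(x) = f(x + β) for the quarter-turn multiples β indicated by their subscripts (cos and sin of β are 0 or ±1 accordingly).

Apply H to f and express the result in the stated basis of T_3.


E_3pi/2 f = -(7/3)cos 2x + (1/4)sin 2x - cos 3x - 3sin 3x
D E_3pi/2 f = (1/2)cos 2x + (14/3)sin 2x - 9cos 3x + 3sin 3x
E_pi/2 (D ∘ E_3pi/2) f = -(1/2)cos 2x - (14/3)sin 2x - 3cos 3x - 9sin 3x
(2(E_pi/2 ∘ D ∘ E_3pi/2)) f = -cos 2x - (28/3)sin 2x - 6cos 3x - 18sin 3x

the result is g(x) = -cos 2x - (28/3)sin 2x - 6cos 3x - 18sin 3x


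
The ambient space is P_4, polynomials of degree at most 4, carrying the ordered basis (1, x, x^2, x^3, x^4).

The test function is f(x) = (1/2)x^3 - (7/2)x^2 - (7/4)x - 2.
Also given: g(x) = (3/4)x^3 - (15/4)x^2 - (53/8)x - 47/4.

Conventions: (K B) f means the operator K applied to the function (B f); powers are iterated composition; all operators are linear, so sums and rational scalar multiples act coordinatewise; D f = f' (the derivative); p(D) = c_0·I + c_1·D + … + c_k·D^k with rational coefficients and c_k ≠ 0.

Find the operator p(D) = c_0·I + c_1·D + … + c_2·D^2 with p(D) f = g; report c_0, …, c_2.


p(D) = (3/2)·I + D + D^2, i.e. c_0 = 3/2, c_1 = 1, c_2 = 1

D^0 f = (1/2)x^3 - (7/2)x^2 - (7/4)x - 2
D^1 f = (3/2)x^2 - 7x - 7/4
D^2 f = 3x - 7
matching coefficients of g against c_0 f + c_1 Df + … from the top degree down determines the c_i
solution: c_0 = 3/2, c_1 = 1, c_2 = 1


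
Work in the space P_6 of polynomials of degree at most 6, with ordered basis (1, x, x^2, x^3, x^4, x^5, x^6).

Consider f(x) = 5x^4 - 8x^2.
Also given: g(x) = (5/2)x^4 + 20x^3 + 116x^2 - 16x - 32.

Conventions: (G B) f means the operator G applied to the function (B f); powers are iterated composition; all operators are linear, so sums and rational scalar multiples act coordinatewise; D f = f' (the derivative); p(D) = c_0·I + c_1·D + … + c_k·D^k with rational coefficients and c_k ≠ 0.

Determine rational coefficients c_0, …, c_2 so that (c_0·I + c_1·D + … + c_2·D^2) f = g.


p(D) = (1/2)·I + D + 2·D^2, i.e. c_0 = 1/2, c_1 = 1, c_2 = 2

D^0 f = 5x^4 - 8x^2
D^1 f = 20x^3 - 16x
D^2 f = 60x^2 - 16
matching coefficients of g against c_0 f + c_1 Df + … from the top degree down determines the c_i
solution: c_0 = 1/2, c_1 = 1, c_2 = 2


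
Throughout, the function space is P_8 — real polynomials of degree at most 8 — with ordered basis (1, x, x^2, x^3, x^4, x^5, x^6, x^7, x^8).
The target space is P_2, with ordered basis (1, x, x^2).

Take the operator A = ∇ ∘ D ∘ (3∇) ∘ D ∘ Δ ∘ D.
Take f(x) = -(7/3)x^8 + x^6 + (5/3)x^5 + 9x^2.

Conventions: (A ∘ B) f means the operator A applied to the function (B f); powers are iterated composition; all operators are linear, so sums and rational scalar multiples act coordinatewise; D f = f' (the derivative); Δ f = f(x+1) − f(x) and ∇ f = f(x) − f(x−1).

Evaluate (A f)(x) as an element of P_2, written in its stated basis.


D f = -(56/3)x^7 + 6x^5 + (25/3)x^4 + 18x
Δ D f = -(392/3)x^6 - 392x^5 - (1870/3)x^4 - 560x^3 - 282x^2 - (202/3)x + 41/3
D Δ D f = -784x^5 - 1960x^4 - (7480/3)x^3 - 1680x^2 - 564x - 202/3
∇ D Δ D f = -3920x^4 - 3560x^2 + 200x - 604/3
(3∇) D Δ D f = -11760x^4 - 10680x^2 + 600x - 604
D ((3∇) ∘ D ∘ Δ) D f = -47040x^3 - 21360x + 600
∇ D ((3∇) ∘ D ∘ Δ) D f = -141120x^2 + 141120x - 68400

g(x) = -141120x^2 + 141120x - 68400


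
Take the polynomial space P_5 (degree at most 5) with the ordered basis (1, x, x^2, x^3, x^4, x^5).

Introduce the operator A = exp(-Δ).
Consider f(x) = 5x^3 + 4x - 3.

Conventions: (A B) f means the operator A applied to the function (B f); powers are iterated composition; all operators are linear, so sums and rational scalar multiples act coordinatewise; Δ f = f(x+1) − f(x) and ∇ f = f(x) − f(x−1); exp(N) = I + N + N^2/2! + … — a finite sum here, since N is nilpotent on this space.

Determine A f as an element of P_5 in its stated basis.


the result is g(x) = 5x^3 - 15x^2 + 4x - 2

order-1 term: -15x^2 - 15x - 9
order-2 term: 15x + 15
order-3 term: -5
the series for exp(-Δ) f terminates at order 3
exp(-Δ) f = 5x^3 - 15x^2 + 4x - 2


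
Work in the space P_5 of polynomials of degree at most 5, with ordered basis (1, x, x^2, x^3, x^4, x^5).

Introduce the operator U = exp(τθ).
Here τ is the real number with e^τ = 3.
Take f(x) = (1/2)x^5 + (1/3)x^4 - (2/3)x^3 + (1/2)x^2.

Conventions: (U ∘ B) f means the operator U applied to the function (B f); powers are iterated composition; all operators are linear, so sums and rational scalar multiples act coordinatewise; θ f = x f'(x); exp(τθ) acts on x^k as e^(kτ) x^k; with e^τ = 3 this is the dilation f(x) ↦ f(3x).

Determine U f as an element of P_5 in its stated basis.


the result is g(x) = (243/2)x^5 + 27x^4 - 18x^3 + (9/2)x^2

exp(τθ) x^k = e^(kτ) x^k; with e^τ = 3 this sends x^k to 3^k x^k
x^2 ↦ 9 x^2
x^3 ↦ 27 x^3
x^4 ↦ 81 x^4
x^5 ↦ 243 x^5
applying this coordinatewise to f: exp(τθ) f = (243/2)x^5 + 27x^4 - 18x^3 + (9/2)x^2


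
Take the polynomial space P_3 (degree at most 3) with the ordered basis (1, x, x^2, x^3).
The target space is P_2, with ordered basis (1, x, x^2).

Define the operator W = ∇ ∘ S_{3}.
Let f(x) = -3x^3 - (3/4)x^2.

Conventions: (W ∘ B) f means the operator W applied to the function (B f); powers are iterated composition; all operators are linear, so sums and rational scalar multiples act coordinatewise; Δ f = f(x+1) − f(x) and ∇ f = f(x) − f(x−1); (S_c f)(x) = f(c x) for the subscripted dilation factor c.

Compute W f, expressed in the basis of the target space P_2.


the result is g(x) = -243x^2 + (459/2)x - 297/4

S_{3} f = -81x^3 - (27/4)x^2
∇ S_{3} f = -243x^2 + (459/2)x - 297/4


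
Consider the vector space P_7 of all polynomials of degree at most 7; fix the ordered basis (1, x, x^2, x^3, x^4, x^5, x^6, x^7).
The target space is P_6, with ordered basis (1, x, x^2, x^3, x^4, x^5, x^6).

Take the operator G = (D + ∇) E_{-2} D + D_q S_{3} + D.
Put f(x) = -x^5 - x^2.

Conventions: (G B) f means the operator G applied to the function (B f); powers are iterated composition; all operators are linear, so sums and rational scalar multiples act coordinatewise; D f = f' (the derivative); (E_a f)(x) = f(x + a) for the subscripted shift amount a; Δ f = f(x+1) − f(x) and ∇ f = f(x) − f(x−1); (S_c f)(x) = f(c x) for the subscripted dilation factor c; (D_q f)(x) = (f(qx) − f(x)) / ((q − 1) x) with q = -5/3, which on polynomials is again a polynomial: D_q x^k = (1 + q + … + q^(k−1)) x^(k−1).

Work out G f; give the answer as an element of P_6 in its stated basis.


the result is g(x) = -1268x^4 - 40x^3 + 270x^2 - 616x + 481

D f = -5x^4 - 2x
E_{-2} D f = -5x^4 + 40x^3 - 120x^2 + 158x - 76
D E_{-2} D f = -20x^3 + 120x^2 - 240x + 158
∇ E_{-2} D f = -20x^3 + 150x^2 - 380x + 323
(D + ∇) E_{-2} D f = -40x^3 + 270x^2 - 620x + 481
S_{3} f = -243x^5 - 9x^2
D_q S_{3} f = -1263x^4 + 6x
D f = -5x^4 - 2x
((D + ∇) E_{-2} D + D_q S_{3} + D) f = -1268x^4 - 40x^3 + 270x^2 - 616x + 481


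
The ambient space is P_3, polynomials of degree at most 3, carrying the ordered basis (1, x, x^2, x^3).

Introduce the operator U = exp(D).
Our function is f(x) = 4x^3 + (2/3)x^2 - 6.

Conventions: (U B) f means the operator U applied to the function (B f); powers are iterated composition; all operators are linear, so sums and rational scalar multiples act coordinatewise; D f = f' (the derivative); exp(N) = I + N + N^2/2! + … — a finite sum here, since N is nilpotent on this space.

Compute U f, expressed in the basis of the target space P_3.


order-1 term: 12x^2 + (4/3)x
order-2 term: 12x + 2/3
order-3 term: 4
the series for exp(D) f terminates at order 3
exp(D) f = 4x^3 + (38/3)x^2 + (40/3)x - 4/3

the result is g(x) = 4x^3 + (38/3)x^2 + (40/3)x - 4/3


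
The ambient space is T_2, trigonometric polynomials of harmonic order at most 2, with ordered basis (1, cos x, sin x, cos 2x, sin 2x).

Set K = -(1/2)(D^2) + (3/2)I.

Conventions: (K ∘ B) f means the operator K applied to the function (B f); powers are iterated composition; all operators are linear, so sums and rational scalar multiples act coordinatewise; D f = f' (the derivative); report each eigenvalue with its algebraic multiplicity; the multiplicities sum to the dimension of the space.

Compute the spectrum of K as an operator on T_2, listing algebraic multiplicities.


image of 1: 3/2
image of cos x: 2cos x
image of sin x: 2sin x
image of cos 2x: (7/2)cos 2x
image of sin 2x: (7/2)sin 2x
the matrix is diagonal; its diagonal is (3/2, 2, 2, 7/2, 7/2)
for a triangular matrix the eigenvalues are the diagonal entries, with algebraic multiplicity their repetition count

λ = 3/2 (multiplicity 1), λ = 2 (multiplicity 2), λ = 7/2 (multiplicity 2)


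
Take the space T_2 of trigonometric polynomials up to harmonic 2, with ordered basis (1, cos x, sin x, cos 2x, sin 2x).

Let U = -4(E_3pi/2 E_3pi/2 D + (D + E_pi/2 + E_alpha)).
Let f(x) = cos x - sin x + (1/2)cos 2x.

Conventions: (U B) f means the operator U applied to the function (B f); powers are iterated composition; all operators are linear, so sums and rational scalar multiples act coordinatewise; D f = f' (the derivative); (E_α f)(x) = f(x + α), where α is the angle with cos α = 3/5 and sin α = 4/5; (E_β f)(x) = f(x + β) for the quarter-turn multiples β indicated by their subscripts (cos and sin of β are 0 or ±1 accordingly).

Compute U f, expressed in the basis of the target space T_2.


g(x) = (24/5)cos x + (48/5)sin x + (64/25)cos 2x + (248/25)sin 2x

D f = -cos x - sin x - sin 2x
E_3pi/2 D f = cos x - sin x + sin 2x
E_3pi/2 E_3pi/2 D f = cos x + sin x - sin 2x
D f = -cos x - sin x - sin 2x
E_pi/2 f = -cos x - sin x - (1/2)cos 2x
E_alpha f = -(1/5)cos x - (7/5)sin x - (7/50)cos 2x - (12/25)sin 2x
(D + E_pi/2 + E_alpha) f = -(11/5)cos x - (17/5)sin x - (16/25)cos 2x - (37/25)sin 2x
(E_3pi/2 E_3pi/2 D + (D + E_pi/2 + E_alpha)) f = -(6/5)cos x - (12/5)sin x - (16/25)cos 2x - (62/25)sin 2x
(-4(E_3pi/2 E_3pi/2 D + (D + E_pi/2 + E_alpha))) f = (24/5)cos x + (48/5)sin x + (64/25)cos 2x + (248/25)sin 2x


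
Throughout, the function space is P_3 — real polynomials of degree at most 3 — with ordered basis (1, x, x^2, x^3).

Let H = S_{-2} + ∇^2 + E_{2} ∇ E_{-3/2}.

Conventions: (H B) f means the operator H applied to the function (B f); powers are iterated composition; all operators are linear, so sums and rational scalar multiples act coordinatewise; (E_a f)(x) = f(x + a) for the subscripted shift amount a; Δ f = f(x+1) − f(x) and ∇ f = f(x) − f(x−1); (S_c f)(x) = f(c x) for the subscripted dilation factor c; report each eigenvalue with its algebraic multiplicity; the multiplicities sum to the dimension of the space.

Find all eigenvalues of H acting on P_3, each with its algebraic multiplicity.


λ = -8 (multiplicity 1), λ = -2 (multiplicity 1), λ = 1 (multiplicity 1), λ = 4 (multiplicity 1)

image of 1: 1
image of x: -2x + 1
image of x^2: 4x^2 + 2x + 2
image of x^3: -8x^3 + 3x^2 + 6x - 23/4
the matrix is upper triangular; its diagonal is (1, -2, 4, -8)
for a triangular matrix the eigenvalues are the diagonal entries, with algebraic multiplicity their repetition count


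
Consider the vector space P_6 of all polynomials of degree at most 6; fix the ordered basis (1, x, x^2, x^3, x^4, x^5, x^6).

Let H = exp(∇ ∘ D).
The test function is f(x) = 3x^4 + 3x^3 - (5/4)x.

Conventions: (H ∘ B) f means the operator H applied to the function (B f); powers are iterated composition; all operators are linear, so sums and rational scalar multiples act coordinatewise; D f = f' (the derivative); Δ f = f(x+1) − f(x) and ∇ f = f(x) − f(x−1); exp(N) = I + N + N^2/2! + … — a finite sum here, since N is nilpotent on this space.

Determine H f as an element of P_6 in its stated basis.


the image equals g(x) = 3x^4 + 3x^3 + 36x^2 - (77/4)x + 39

order-1 term: 36x^2 - 18x + 3
order-2 term: 36
the series for exp(∇ ∘ D) f terminates at order 2
exp(∇ ∘ D) f = 3x^4 + 3x^3 + 36x^2 - (77/4)x + 39


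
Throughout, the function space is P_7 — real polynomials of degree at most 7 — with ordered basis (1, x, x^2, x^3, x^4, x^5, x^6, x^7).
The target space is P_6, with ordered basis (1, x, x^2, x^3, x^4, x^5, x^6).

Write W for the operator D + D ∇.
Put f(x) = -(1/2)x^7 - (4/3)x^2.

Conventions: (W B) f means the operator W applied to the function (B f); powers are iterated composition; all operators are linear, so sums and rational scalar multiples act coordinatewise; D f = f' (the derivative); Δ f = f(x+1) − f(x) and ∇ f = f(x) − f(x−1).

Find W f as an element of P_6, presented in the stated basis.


D f = -(7/2)x^6 - (8/3)x
∇ f = -(7/2)x^6 + (21/2)x^5 - (35/2)x^4 + (35/2)x^3 - (21/2)x^2 + (5/6)x + 5/6
D ∇ f = -21x^5 + (105/2)x^4 - 70x^3 + (105/2)x^2 - 21x + 5/6
(D + D ∇) f = -(7/2)x^6 - 21x^5 + (105/2)x^4 - 70x^3 + (105/2)x^2 - (71/3)x + 5/6

the image equals g(x) = -(7/2)x^6 - 21x^5 + (105/2)x^4 - 70x^3 + (105/2)x^2 - (71/3)x + 5/6


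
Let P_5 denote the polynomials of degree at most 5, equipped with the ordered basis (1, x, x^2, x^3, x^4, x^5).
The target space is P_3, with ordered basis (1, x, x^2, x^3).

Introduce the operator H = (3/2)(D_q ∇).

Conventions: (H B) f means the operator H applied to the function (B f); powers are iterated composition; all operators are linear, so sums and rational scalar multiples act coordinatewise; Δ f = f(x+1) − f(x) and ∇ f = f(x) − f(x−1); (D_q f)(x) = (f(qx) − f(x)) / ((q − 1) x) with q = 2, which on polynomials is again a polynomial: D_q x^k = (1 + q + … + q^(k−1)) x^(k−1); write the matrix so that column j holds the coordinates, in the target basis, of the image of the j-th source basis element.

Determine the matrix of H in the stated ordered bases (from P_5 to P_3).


image of 1: 0
image of x: 0
image of x^2: 3
image of x^3: (27/2)x - 9/2
image of x^4: 42x^2 - 27x + 6
image of x^5: (225/2)x^3 - 105x^2 + 45x - 15/2
each image's coordinates form column j of the matrix

the matrix is [[0, 0, 3, -9/2, 6, -15/2]; [0, 0, 0, 27/2, -27, 45]; [0, 0, 0, 0, 42, -105]; [0, 0, 0, 0, 0, 225/2]] (rows listed top to bottom)


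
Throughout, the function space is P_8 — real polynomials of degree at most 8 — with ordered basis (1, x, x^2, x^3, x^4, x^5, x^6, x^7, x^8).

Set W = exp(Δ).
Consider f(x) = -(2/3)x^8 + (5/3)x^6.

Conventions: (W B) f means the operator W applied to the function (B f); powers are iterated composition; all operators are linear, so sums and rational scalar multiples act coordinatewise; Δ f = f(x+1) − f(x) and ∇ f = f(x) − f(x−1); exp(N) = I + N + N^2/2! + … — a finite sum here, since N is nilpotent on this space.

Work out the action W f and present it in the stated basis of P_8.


order-1 term: -(16/3)x^7 - (56/3)x^6 - (82/3)x^5 - (65/3)x^4 - 4x^3 + (19/3)x^2 + (14/3)x + 1
order-2 term: -(56/3)x^6 - 112x^5 - (905/3)x^4 - 460x^3 - (1211/3)x^2 - 186x - 33
order-3 term: -(112/3)x^5 - 280x^4 - 900x^3 - 1530x^2 - (4066/3)x - 494
order-4 term: -(140/3)x^4 - (1120/3)x^3 - (3565/3)x^2 - (5300/3)x - 3077/3
order-5 term: -(112/3)x^3 - 280x^2 - (2210/3)x - 675
order-6 term: -(56/3)x^2 - 112x - 527/3
order-7 term: -(16/3)x - 56/3
order-8 term: -2/3
the series for exp(Δ) f terminates at order 8
exp(Δ) f = -(2/3)x^8 - (16/3)x^7 - (107/3)x^6 - (530/3)x^5 - 650x^4 - (5324/3)x^3 - (10243/3)x^2 - (12472/3)x - 7265/3

the result is g(x) = -(2/3)x^8 - (16/3)x^7 - (107/3)x^6 - (530/3)x^5 - 650x^4 - (5324/3)x^3 - (10243/3)x^2 - (12472/3)x - 7265/3


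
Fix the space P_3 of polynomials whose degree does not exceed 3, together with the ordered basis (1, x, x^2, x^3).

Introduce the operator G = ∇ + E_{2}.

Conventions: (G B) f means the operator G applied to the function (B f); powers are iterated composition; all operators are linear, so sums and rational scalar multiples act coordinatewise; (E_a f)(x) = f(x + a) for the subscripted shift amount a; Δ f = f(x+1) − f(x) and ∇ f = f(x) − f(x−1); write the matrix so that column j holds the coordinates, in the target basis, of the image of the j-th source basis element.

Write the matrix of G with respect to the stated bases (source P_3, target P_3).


the matrix is [[1, 3, 3, 9]; [0, 1, 6, 9]; [0, 0, 1, 9]; [0, 0, 0, 1]] (rows listed top to bottom)

image of 1: 1
image of x: x + 3
image of x^2: x^2 + 6x + 3
image of x^3: x^3 + 9x^2 + 9x + 9
each image's coordinates form column j of the matrix


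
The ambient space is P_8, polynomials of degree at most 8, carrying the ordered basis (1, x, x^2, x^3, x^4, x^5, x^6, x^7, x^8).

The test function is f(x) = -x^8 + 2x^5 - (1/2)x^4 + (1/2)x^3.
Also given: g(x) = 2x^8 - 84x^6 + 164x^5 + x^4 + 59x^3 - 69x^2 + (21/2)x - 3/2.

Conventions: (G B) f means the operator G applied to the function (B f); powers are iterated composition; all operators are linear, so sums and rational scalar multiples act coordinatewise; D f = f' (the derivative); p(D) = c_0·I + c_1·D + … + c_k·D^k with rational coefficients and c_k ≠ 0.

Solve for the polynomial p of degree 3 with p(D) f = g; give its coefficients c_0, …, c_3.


D^0 f = -x^8 + 2x^5 - (1/2)x^4 + (1/2)x^3
D^1 f = -8x^7 + 10x^4 - 2x^3 + (3/2)x^2
D^2 f = -56x^6 + 40x^3 - 6x^2 + 3x
D^3 f = -336x^5 + 120x^2 - 12x + 3
matching coefficients of g against c_0 f + c_1 Df + … from the top degree down determines the c_i
solution: c_0 = -2, c_1 = 0, c_2 = 3/2, c_3 = -1/2

p(D) = -2·I + (3/2)·D^2 − (1/2)·D^3, i.e. c_0 = -2, c_1 = 0, c_2 = 3/2, c_3 = -1/2


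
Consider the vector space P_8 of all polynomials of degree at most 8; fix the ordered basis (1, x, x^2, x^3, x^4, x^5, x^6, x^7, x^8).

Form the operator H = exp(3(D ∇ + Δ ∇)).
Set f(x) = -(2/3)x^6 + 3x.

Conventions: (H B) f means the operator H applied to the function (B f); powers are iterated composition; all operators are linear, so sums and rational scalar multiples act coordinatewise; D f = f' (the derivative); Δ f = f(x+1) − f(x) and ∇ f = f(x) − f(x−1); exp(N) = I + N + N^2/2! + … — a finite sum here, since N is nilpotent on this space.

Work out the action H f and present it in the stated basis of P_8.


the image equals g(x) = -(2/3)x^6 - 120x^4 + 120x^3 - 4500x^2 + 4383x - 19996

order-1 term: -120x^4 + 120x^3 - 180x^2 + 60x - 16
order-2 term: -4320x^2 + 4320x - 2700
order-3 term: -17280
the series for exp(3(D ∇ + Δ ∇)) f terminates at order 3
exp(3(D ∇ + Δ ∇)) f = -(2/3)x^6 - 120x^4 + 120x^3 - 4500x^2 + 4383x - 19996


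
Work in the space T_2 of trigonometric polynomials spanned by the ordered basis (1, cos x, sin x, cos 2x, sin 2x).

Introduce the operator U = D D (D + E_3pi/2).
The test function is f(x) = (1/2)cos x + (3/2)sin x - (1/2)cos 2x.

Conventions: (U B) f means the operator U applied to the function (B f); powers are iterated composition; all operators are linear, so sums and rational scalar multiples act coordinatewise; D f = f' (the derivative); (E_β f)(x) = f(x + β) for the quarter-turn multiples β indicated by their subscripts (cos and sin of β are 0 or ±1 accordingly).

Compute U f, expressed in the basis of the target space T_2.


g(x) = -2cos 2x - 4sin 2x

D f = (3/2)cos x - (1/2)sin x + sin 2x
E_3pi/2 f = -(3/2)cos x + (1/2)sin x + (1/2)cos 2x
(D + E_3pi/2) f = (1/2)cos 2x + sin 2x
D (D + E_3pi/2) f = 2cos 2x - sin 2x
D D (D + E_3pi/2) f = -2cos 2x - 4sin 2x


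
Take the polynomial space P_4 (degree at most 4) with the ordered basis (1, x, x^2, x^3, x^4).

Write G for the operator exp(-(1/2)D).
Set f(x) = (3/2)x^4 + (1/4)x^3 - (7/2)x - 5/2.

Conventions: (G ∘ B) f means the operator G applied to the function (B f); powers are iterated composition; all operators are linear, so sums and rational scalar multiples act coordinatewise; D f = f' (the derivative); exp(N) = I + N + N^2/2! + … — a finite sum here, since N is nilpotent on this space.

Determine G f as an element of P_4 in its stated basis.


the image equals g(x) = (3/2)x^4 - (11/4)x^3 + (15/8)x^2 - (65/16)x - 11/16

order-1 term: -3x^3 - (3/8)x^2 + 7/4
order-2 term: (9/4)x^2 + (3/16)x
order-3 term: -(3/4)x - 1/32
order-4 term: 3/32
the series for exp(-(1/2)D) f terminates at order 4
exp(-(1/2)D) f = (3/2)x^4 - (11/4)x^3 + (15/8)x^2 - (65/16)x - 11/16


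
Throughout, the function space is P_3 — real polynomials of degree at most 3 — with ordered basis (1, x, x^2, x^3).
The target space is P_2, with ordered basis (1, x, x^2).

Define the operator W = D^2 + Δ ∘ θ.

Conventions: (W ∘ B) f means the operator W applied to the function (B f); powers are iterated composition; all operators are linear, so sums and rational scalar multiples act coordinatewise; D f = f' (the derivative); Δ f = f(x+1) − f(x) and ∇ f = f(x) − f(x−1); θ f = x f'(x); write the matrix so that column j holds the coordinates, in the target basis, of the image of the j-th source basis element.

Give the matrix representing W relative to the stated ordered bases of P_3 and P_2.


image of 1: 0
image of x: 1
image of x^2: 4x + 4
image of x^3: 9x^2 + 15x + 3
each image's coordinates form column j of the matrix

the matrix is [[0, 1, 4, 3]; [0, 0, 4, 15]; [0, 0, 0, 9]] (rows listed top to bottom)


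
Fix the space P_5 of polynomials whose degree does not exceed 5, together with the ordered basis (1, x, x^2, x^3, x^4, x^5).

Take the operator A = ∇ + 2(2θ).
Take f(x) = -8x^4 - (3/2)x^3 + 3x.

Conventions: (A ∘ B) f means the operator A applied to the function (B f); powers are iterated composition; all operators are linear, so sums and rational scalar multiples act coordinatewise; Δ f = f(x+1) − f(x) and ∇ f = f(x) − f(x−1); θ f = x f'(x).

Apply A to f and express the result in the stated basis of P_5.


∇ f = -32x^3 + (87/2)x^2 - (55/2)x + 19/2
θ f = -32x^4 - (9/2)x^3 + 3x
(2θ) f = -64x^4 - 9x^3 + 6x
(2(2θ)) f = -128x^4 - 18x^3 + 12x
(∇ + 2(2θ)) f = -128x^4 - 50x^3 + (87/2)x^2 - (31/2)x + 19/2

g(x) = -128x^4 - 50x^3 + (87/2)x^2 - (31/2)x + 19/2


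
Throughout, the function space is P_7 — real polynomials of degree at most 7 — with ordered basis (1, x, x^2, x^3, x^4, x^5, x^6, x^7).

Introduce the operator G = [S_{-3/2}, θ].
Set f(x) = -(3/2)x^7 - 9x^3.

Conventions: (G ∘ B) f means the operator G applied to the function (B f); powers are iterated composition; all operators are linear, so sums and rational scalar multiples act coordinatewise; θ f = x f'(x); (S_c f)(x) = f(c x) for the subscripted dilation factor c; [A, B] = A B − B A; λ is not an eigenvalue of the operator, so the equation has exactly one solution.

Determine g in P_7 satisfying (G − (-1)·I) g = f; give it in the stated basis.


write g with unknown coordinates in the stated basis and equate coefficients in (G − (-1)·I) g = f
solving from the highest basis element down gives g = -(3/2)x^7 - 9x^3
check: G g = 0
so G g − (-1)·g = -(3/2)x^7 - 9x^3 = f ✓

g(x) = -(3/2)x^7 - 9x^3


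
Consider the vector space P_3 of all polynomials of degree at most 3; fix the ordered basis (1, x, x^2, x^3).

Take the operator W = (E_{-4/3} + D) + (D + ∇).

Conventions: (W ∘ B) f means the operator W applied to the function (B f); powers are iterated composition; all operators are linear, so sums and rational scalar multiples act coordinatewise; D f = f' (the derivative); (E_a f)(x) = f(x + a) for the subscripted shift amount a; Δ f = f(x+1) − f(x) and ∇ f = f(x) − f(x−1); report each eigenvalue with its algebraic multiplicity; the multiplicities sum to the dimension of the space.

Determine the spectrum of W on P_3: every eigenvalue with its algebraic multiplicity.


image of 1: 1
image of x: x + 5/3
image of x^2: x^2 + (10/3)x + 7/9
image of x^3: x^3 + 5x^2 + (7/3)x - 37/27
the matrix is upper triangular; its diagonal is (1, 1, 1, 1)
for a triangular matrix the eigenvalues are the diagonal entries, with algebraic multiplicity their repetition count

λ = 1 (multiplicity 4)


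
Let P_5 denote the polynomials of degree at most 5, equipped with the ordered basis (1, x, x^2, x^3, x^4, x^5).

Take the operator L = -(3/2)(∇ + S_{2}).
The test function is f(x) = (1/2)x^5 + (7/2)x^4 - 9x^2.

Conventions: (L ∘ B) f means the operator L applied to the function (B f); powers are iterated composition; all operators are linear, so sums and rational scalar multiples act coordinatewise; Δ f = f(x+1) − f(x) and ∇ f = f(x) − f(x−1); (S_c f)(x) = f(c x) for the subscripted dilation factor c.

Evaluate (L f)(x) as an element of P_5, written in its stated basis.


g(x) = -24x^5 - (351/4)x^4 - (27/2)x^3 + 78x^2 + (39/4)x - 9

∇ f = (5/2)x^4 + 9x^3 - 16x^2 - (13/2)x + 6
S_{2} f = 16x^5 + 56x^4 - 36x^2
(∇ + S_{2}) f = 16x^5 + (117/2)x^4 + 9x^3 - 52x^2 - (13/2)x + 6
(-(3/2)(∇ + S_{2})) f = -24x^5 - (351/4)x^4 - (27/2)x^3 + 78x^2 + (39/4)x - 9


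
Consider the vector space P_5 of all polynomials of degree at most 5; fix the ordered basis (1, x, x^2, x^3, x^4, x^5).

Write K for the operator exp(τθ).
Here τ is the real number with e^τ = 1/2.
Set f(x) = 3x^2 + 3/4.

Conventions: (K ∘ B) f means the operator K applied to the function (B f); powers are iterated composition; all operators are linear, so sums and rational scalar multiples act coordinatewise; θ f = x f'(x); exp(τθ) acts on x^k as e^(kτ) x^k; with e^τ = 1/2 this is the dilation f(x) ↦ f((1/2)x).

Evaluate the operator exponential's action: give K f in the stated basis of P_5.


g(x) = (3/4)x^2 + 3/4

exp(τθ) x^k = e^(kτ) x^k; with e^τ = 1/2 this sends x^k to (1/2)^k x^k
x^2 ↦ 1/4 x^2
applying this coordinatewise to f: exp(τθ) f = (3/4)x^2 + 3/4
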